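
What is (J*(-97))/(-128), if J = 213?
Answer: 20661/128 ≈ 161.41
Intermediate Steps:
(J*(-97))/(-128) = (213*(-97))/(-128) = -20661*(-1/128) = 20661/128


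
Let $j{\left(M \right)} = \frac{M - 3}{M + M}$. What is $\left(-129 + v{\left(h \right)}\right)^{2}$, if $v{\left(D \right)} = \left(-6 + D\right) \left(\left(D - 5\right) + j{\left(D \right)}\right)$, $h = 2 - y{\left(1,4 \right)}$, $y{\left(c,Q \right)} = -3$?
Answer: $\frac{417316}{25} \approx 16693.0$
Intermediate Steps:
$h = 5$ ($h = 2 - -3 = 2 + 3 = 5$)
$j{\left(M \right)} = \frac{-3 + M}{2 M}$
$v{\left(D \right)} = \left(-6 + D\right) \left(-5 + D + \frac{-3 + D}{2 D}\right)$ ($v{\left(D \right)} = \left(-6 + D\right) \left(\left(D - 5\right) + \frac{-3 + D}{2 D}\right) = \left(-6 + D\right) \left(\left(-5 + D\right) + \frac{-3 + D}{2 D}\right) = \left(-6 + D\right) \left(-5 + D + \frac{-3 + D}{2 D}\right)$)
$\left(-129 + v{\left(h \right)}\right)^{2} = \left(-129 + \left(\frac{51}{2} + 5^{2} + \frac{9}{5} - \frac{105}{2}\right)\right)^{2} = \left(-129 + \left(\frac{51}{2} + 25 + 9 \cdot \frac{1}{5} - \frac{105}{2}\right)\right)^{2} = \left(-129 + \left(\frac{51}{2} + 25 + \frac{9}{5} - \frac{105}{2}\right)\right)^{2} = \left(-129 - \frac{1}{5}\right)^{2} = \left(- \frac{646}{5}\right)^{2} = \frac{417316}{25}$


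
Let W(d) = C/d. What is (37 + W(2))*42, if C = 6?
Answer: 1680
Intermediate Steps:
W(d) = 6/d
(37 + W(2))*42 = (37 + 6/2)*42 = (37 + 6*(½))*42 = (37 + 3)*42 = 40*42 = 1680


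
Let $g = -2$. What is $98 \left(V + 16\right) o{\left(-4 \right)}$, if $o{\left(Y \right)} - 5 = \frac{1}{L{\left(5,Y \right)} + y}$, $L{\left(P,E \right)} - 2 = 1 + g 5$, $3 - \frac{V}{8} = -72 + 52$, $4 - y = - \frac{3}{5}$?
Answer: $\frac{269500}{3} \approx 89833.0$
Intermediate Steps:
$y = \frac{23}{5}$ ($y = 4 - - \frac{3}{5} = 4 + \frac{3}{5} = \frac{23}{5} \approx 4.6$)
$V = 184$ ($V = 24 - 8 \left(-72 + 52\right) = 24 - -160 = 24 + 160 = 184$)
$L{\left(P,E \right)} = -7$ ($L{\left(P,E \right)} = 2 + \left(1 - 10\right) = 2 - 9 = -7$)
$o{\left(Y \right)} = \frac{55}{12}$ ($o{\left(Y \right)} = 5 + \frac{1}{-7 + \frac{23}{5}} = 5 + \frac{1}{- \frac{12}{5}} = 5 - \frac{5}{12} = \frac{55}{12}$)
$98 \left(V + 16\right) o{\left(-4 \right)} = 98 \left(184 + 16\right) \frac{55}{12} = 98 \cdot 200 \cdot \frac{55}{12} = 19600 \cdot \frac{55}{12} = \frac{269500}{3}$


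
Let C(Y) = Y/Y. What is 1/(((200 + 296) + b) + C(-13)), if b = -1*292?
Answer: 1/205 ≈ 0.0048781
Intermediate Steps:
b = -292
C(Y) = 1
1/(((200 + 296) + b) + C(-13)) = 1/(((200 + 296) - 292) + 1) = 1/((496 - 292) + 1) = 1/(204 + 1) = 1/205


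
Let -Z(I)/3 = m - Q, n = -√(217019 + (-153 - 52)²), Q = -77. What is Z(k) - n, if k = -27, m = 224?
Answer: -903 + 2*√64761 ≈ -394.04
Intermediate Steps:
n = -2*√64761 (n = -√(217019 + (-205)²) = -√(217019 + 42025) = -√259044 = -2*√64761 ≈ -508.96)
Z(I) = -903 (Z(I) = -3*(224 - 1*(-77)) = -3*(224 + 77) = -3*301 = -903)
Z(k) - n = -903 - (-2)*√64761 = -903 + 2*√64761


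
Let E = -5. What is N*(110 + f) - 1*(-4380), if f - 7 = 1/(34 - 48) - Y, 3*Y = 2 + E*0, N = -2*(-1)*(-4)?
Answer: 72448/21 ≈ 3449.9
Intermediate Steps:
N = -8 (N = 2*(-4) = -8)
Y = ⅔ (Y = (2 - 5*0)/3 = (2 + 0)/3 = (⅓)*2 = ⅔ ≈ 0.66667)
f = 263/42 (f = 7 + (1/(34 - 48) - 1*⅔) = 7 + (1/(-14) - ⅔) = 7 + (-1/14 - ⅔) = 7 - 31/42 = 263/42 ≈ 6.2619)
N*(110 + f) - 1*(-4380) = -8*(110 + 263/42) - 1*(-4380) = -8*4883/42 + 4380 = -19532/21 + 4380 = 72448/21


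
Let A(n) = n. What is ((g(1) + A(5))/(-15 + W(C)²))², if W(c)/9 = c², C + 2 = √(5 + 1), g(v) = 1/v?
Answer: 223783876/1699995361 + 91359360*√6/1699995361 ≈ 0.26328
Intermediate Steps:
g(v) = 1/v
C = -2 + √6 (C = -2 + √(5 + 1) = -2 + √6 ≈ 0.44949)
W(c) = 9*c²
((g(1) + A(5))/(-15 + W(C)²))² = ((1/1 + 5)/(-15 + (9*(-2 + √6)²)²))² = ((1 + 5)/(-15 + 81*(-2 + √6)⁴))² = (6/(-15 + 81*(-2 + √6)⁴))² = 36/(-15 + 81*(-2 + √6)⁴)²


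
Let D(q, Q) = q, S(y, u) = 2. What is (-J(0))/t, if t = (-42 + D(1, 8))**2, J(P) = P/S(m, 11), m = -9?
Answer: 0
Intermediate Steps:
J(P) = P/2
t = 1681 (t = (-42 + 1)**2 = (-41)**2 = 1681)
(-J(0))/t = -0/2/1681 = -1*0*(1/1681) = 0*(1/1681) = 0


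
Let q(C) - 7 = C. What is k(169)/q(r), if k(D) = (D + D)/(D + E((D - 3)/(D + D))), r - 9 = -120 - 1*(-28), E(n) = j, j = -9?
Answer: -169/6080 ≈ -0.027796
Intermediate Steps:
E(n) = -9
r = -83 (r = 9 + (-120 - 1*(-28)) = 9 + (-120 + 28) = 9 - 92 = -83)
q(C) = 7 + C
k(D) = 2*D/(-9 + D) (k(D) = (D + D)/(D - 9) = (2*D)/(-9 + D) = 2*D/(-9 + D))
k(169)/q(r) = (2*169/(-9 + 169))/(7 - 83) = (2*169/160)/(-76) = (2*169*(1/160))*(-1/76) = (169/80)*(-1/76) = -169/6080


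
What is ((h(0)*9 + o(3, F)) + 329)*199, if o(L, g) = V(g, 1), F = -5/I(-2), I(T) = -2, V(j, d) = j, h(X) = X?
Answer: 131937/2 ≈ 65969.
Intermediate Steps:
F = 5/2 (F = -5/(-2) = -5*(-1/2) = 5/2 ≈ 2.5000)
o(L, g) = g
((h(0)*9 + o(3, F)) + 329)*199 = ((0*9 + 5/2) + 329)*199 = ((0 + 5/2) + 329)*199 = (5/2 + 329)*199 = (663/2)*199 = 131937/2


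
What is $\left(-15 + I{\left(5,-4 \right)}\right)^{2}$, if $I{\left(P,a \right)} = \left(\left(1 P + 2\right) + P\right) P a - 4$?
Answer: $67081$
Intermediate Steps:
$I{\left(P,a \right)} = -4 + P a \left(2 + 2 P\right)$ ($I{\left(P,a \right)} = \left(\left(P + 2\right) + P\right) P a - 4 = \left(\left(2 + P\right) + P\right) P a - 4 = \left(2 + 2 P\right) P a - 4 = P \left(2 + 2 P\right) a - 4 = P a \left(2 + 2 P\right) - 4 = -4 + P a \left(2 + 2 P\right)$)
$\left(-15 + I{\left(5,-4 \right)}\right)^{2} = \left(-15 + \left(-4 + 2 \cdot 5 \left(-4\right) + 2 \left(-4\right) 5^{2}\right)\right)^{2} = \left(-15 - \left(44 + 200\right)\right)^{2} = \left(-15 - 244\right)^{2} = \left(-259\right)^{2} = 67081$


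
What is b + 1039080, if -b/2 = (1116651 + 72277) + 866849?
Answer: -3072474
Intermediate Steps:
b = -4111554 (b = -2*((1116651 + 72277) + 866849) = -2*(1188928 + 866849) = -2*2055777 = -4111554)
b + 1039080 = -4111554 + 1039080 = -3072474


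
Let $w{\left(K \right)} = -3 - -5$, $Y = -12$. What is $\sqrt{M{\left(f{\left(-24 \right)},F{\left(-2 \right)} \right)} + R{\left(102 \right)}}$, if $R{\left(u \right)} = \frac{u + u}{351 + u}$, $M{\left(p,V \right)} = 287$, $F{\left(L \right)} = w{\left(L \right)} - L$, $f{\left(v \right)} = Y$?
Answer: $\frac{\sqrt{6554155}}{151} \approx 16.954$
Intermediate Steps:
$f{\left(v \right)} = -12$
$w{\left(K \right)} = 2$ ($w{\left(K \right)} = -3 + 5 = 2$)
$F{\left(L \right)} = 2 - L$
$R{\left(u \right)} = \frac{2 u}{351 + u}$
$\sqrt{M{\left(f{\left(-24 \right)},F{\left(-2 \right)} \right)} + R{\left(102 \right)}} = \sqrt{287 + 2 \cdot 102 \frac{1}{351 + 102}} = \sqrt{287 + 2 \cdot 102 \cdot \frac{1}{453}} = \sqrt{287 + \frac{68}{151}} = \sqrt{\frac{43405}{151}} = \frac{\sqrt{6554155}}{151}$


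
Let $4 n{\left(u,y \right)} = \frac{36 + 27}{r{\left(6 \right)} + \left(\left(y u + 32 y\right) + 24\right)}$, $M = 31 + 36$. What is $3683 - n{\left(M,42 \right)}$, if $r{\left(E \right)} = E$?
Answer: $\frac{20565851}{5584} \approx 3683.0$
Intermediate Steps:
$M = 67$
$n{\left(u,y \right)} = \frac{63}{4 \left(30 + 32 y + u y\right)}$ ($n{\left(u,y \right)} = \frac{\left(36 + 27\right) \frac{1}{6 + \left(\left(y u + 32 y\right) + 24\right)}}{4} = \frac{63 \frac{1}{6 + \left(\left(u y + 32 y\right) + 24\right)}}{4} = \frac{63 \frac{1}{6 + \left(\left(32 y + u y\right) + 24\right)}}{4} = \frac{63 \frac{1}{6 + \left(24 + 32 y + u y\right)}}{4} = \frac{63 \frac{1}{30 + 32 y + u y}}{4} = \frac{63}{4 \left(30 + 32 y + u y\right)}$)
$3683 - n{\left(M,42 \right)} = 3683 - \frac{63}{4 \left(30 + 32 \cdot 42 + 67 \cdot 42\right)} = 3683 - \frac{63}{4 \left(30 + 1344 + 2814\right)} = 3683 - \frac{63}{4 \cdot 4188} = 3683 - \frac{63}{4} \cdot \frac{1}{4188} = 3683 - \frac{21}{5584} = \frac{20565851}{5584}$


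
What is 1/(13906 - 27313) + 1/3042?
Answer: 3455/13594698 ≈ 0.00025414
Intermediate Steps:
1/(13906 - 27313) + 1/3042 = 1/(-13407) + 1/3042 = -1/13407 + 1/3042 = 3455/13594698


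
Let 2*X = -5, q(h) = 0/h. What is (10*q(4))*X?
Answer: 0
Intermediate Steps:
q(h) = 0
X = -5/2 (X = (1/2)*(-5) = -5/2 ≈ -2.5000)
(10*q(4))*X = (10*0)*(-5/2) = 0*(-5/2) = 0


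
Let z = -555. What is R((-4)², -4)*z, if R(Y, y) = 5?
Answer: -2775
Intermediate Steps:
R((-4)², -4)*z = 5*(-555) = -2775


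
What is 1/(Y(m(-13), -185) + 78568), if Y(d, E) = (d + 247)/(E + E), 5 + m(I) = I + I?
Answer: 185/14534972 ≈ 1.2728e-5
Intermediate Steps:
m(I) = -5 + 2*I (m(I) = -5 + (I + I) = -5 + 2*I)
Y(d, E) = (247 + d)/(2*E) (Y(d, E) = (247 + d)/((2*E)) = (247 + d)*(1/(2*E)) = (247 + d)/(2*E))
1/(Y(m(-13), -185) + 78568) = 1/((½)*(247 + (-5 + 2*(-13)))/(-185) + 78568) = 1/((½)*(-1/185)*(247 + (-5 - 26)) + 78568) = 1/((½)*(-1/185)*(247 - 31) + 78568) = 1/((½)*(-1/185)*216 + 78568) = 1/(-108/185 + 78568) = 1/(14534972/185) = 185/14534972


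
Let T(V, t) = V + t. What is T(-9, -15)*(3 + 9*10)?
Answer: -2232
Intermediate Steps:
T(-9, -15)*(3 + 9*10) = (-9 - 15)*(3 + 9*10) = -24*(3 + 90) = -24*93 = -2232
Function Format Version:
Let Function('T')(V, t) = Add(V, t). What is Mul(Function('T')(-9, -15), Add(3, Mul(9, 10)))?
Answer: -2232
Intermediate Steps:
Mul(Function('T')(-9, -15), Add(3, Mul(9, 10))) = Mul(Add(-9, -15), Add(3, Mul(9, 10))) = Mul(-24, Add(3, 90)) = Mul(-24, 93) = -2232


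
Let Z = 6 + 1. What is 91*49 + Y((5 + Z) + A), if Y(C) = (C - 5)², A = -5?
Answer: 4463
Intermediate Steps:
Z = 7
Y(C) = (-5 + C)²
91*49 + Y((5 + Z) + A) = 91*49 + (-5 + ((5 + 7) - 5))² = 4459 + (-5 + (12 - 5))² = 4459 + (-5 + 7)² = 4459 + 2² = 4459 + 4 = 4463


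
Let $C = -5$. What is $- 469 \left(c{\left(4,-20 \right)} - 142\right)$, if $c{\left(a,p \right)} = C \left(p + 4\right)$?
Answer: $29078$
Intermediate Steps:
$c{\left(a,p \right)} = -20 - 5 p$ ($c{\left(a,p \right)} = - 5 \left(p + 4\right) = - 5 \left(4 + p\right) = -20 - 5 p$)
$- 469 \left(c{\left(4,-20 \right)} - 142\right) = - 469 \left(\left(-20 - -100\right) - 142\right) = - 469 \left(\left(-20 + 100\right) - 142\right) = - 469 \left(80 - 142\right) = \left(-469\right) \left(-62\right) = 29078$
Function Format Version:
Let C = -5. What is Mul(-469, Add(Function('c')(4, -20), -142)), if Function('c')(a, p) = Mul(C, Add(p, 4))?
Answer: 29078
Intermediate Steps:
Function('c')(a, p) = Add(-20, Mul(-5, p)) (Function('c')(a, p) = Mul(-5, Add(p, 4)) = Mul(-5, Add(4, p)) = Add(-20, Mul(-5, p)))
Mul(-469, Add(Function('c')(4, -20), -142)) = Mul(-469, Add(Add(-20, Mul(-5, -20)), -142)) = Mul(-469, Add(Add(-20, 100), -142)) = Mul(-469, Add(80, -142)) = Mul(-469, -62) = 29078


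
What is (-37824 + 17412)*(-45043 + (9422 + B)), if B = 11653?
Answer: 489234816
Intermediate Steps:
(-37824 + 17412)*(-45043 + (9422 + B)) = (-37824 + 17412)*(-45043 + (9422 + 11653)) = -20412*(-45043 + 21075) = -20412*(-23968) = 489234816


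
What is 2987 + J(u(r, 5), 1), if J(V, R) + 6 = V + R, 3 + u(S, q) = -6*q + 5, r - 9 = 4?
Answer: 2954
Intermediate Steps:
r = 13 (r = 9 + 4 = 13)
u(S, q) = 2 - 6*q (u(S, q) = -3 + (-6*q + 5) = -3 + (5 - 6*q) = 2 - 6*q)
J(V, R) = -6 + R + V (J(V, R) = -6 + (V + R) = -6 + (R + V) = -6 + R + V)
2987 + J(u(r, 5), 1) = 2987 + (-6 + 1 + (2 - 6*5)) = 2987 + (-6 + 1 + (2 - 30)) = 2987 + (-6 + 1 - 28) = 2987 - 33 = 2954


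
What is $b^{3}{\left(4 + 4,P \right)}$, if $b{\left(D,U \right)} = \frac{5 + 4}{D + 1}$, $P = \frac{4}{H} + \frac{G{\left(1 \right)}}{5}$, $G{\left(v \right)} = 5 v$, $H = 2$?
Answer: $1$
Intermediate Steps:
$P = 3$ ($P = \frac{4}{2} + \frac{5 \cdot 1}{5} = 4 \cdot \frac{1}{2} + 5 \cdot \frac{1}{5} = 2 + 1 = 3$)
$b{\left(D,U \right)} = \frac{9}{1 + D}$
$b^{3}{\left(4 + 4,P \right)} = \left(\frac{9}{1 + \left(4 + 4\right)}\right)^{3} = \left(\frac{9}{1 + 8}\right)^{3} = \left(\frac{9}{9}\right)^{3} = \left(9 \cdot \frac{1}{9}\right)^{3} = 1^{3} = 1$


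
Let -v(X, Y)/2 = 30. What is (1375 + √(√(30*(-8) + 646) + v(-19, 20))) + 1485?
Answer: 2860 + √(-60 + √406) ≈ 2860.0 + 6.3127*I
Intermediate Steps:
v(X, Y) = -60 (v(X, Y) = -2*30 = -60)
(1375 + √(√(30*(-8) + 646) + v(-19, 20))) + 1485 = (1375 + √(√(30*(-8) + 646) - 60)) + 1485 = (1375 + √(√(-240 + 646) - 60)) + 1485 = (1375 + √(√406 - 60)) + 1485 = (1375 + √(-60 + √406)) + 1485 = 2860 + √(-60 + √406)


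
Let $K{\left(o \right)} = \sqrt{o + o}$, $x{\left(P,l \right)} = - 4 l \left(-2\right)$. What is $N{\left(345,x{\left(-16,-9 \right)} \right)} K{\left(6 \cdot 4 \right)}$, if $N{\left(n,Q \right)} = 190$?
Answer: $760 \sqrt{3} \approx 1316.4$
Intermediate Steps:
$x{\left(P,l \right)} = 8 l$
$K{\left(o \right)} = \sqrt{2} \sqrt{o}$ ($K{\left(o \right)} = \sqrt{2 o} = \sqrt{2} \sqrt{o}$)
$N{\left(345,x{\left(-16,-9 \right)} \right)} K{\left(6 \cdot 4 \right)} = 190 \sqrt{2} \sqrt{6 \cdot 4} = 190 \sqrt{2} \sqrt{24} = 190 \sqrt{2} \cdot 2 \sqrt{6} = 190 \cdot 4 \sqrt{3} = 760 \sqrt{3}$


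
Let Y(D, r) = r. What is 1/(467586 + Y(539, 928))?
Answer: 1/468514 ≈ 2.1344e-6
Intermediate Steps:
1/(467586 + Y(539, 928)) = 1/(467586 + 928) = 1/468514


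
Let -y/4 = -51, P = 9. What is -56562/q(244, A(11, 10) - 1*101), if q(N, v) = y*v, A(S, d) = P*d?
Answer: 857/34 ≈ 25.206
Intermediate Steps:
y = 204 (y = -4*(-51) = 204)
A(S, d) = 9*d
q(N, v) = 204*v
-56562/q(244, A(11, 10) - 1*101) = -56562*1/(204*(9*10 - 1*101)) = -56562*1/(204*(90 - 101)) = -56562/(204*(-11)) = -56562/(-2244) = -56562*(-1/2244) = 857/34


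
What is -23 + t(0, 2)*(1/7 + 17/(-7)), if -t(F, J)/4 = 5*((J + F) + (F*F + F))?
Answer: 479/7 ≈ 68.429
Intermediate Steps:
t(F, J) = -40*F - 20*J - 20*F² (t(F, J) = -20*((J + F) + (F*F + F)) = -20*((F + J) + (F² + F)) = -20*((F + J) + (F + F²)) = -20*(J + F² + 2*F) = -4*(5*J + 5*F² + 10*F) = -40*F - 20*J - 20*F²)
-23 + t(0, 2)*(1/7 + 17/(-7)) = -23 + (-40*0 - 20*2 - 20*0²)*(1/7 + 17/(-7)) = -23 + (0 - 40 - 20*0)*(1*(⅐) + 17*(-⅐)) = -23 + (0 - 40 + 0)*(⅐ - 17/7) = -23 - 40*(-16/7) = -23 + 640/7 = 479/7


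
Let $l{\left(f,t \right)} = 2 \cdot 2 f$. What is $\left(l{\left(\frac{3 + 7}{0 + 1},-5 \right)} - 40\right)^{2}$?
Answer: $0$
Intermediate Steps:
$l{\left(f,t \right)} = 4 f$
$\left(l{\left(\frac{3 + 7}{0 + 1},-5 \right)} - 40\right)^{2} = \left(4 \frac{3 + 7}{0 + 1} - 40\right)^{2} = \left(4 \cdot \frac{10}{1} - 40\right)^{2} = \left(4 \cdot 10 \cdot 1 - 40\right)^{2} = \left(4 \cdot 10 - 40\right)^{2} = \left(40 - 40\right)^{2} = 0^{2} = 0$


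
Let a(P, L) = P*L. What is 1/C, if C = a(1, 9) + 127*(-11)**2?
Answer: 1/15376 ≈ 6.5036e-5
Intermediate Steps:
a(P, L) = L*P
C = 15376 (C = 9*1 + 127*(-11)**2 = 9 + 127*121 = 9 + 15367 = 15376)
1/C = 1/15376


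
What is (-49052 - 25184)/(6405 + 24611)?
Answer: -18559/7754 ≈ -2.3935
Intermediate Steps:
(-49052 - 25184)/(6405 + 24611) = -74236/31016 = -74236*1/31016 = -18559/7754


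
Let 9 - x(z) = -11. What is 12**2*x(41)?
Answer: 2880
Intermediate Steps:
x(z) = 20 (x(z) = 9 - 1*(-11) = 9 + 11 = 20)
12**2*x(41) = 12**2*20 = 144*20 = 2880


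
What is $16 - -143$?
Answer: $159$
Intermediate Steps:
$16 - -143 = 16 + 143 = 159$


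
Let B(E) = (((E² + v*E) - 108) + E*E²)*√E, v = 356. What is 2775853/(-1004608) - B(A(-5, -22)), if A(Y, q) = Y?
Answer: -2775853/1004608 + 1988*I*√5 ≈ -2.7631 + 4445.3*I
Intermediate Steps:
B(E) = √E*(-108 + E² + E³ + 356*E) (B(E) = (((E² + 356*E) - 108) + E*E²)*√E = ((-108 + E² + 356*E) + E³)*√E = (-108 + E² + E³ + 356*E)*√E = √E*(-108 + E² + E³ + 356*E))
2775853/(-1004608) - B(A(-5, -22)) = 2775853/(-1004608) - √(-5)*(-108 + (-5)² + (-5)³ + 356*(-5)) = 2775853*(-1/1004608) - I*√5*(-108 + 25 - 125 - 1780) = -2775853/1004608 - I*√5*(-1988) = -2775853/1004608 - (-1988)*I*√5 = -2775853/1004608 + 1988*I*√5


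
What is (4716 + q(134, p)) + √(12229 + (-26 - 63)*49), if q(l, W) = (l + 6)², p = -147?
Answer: 24316 + 2*√1967 ≈ 24405.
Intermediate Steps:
q(l, W) = (6 + l)²
(4716 + q(134, p)) + √(12229 + (-26 - 63)*49) = (4716 + (6 + 134)²) + √(12229 + (-26 - 63)*49) = (4716 + 140²) + √(12229 - 89*49) = (4716 + 19600) + √(12229 - 4361) = 24316 + √7868 = 24316 + 2*√1967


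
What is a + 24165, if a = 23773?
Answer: 47938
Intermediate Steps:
a + 24165 = 23773 + 24165 = 47938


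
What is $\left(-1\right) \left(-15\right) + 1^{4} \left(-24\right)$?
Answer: $-9$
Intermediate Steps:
$\left(-1\right) \left(-15\right) + 1^{4} \left(-24\right) = 15 + 1 \left(-24\right) = 15 - 24 = -9$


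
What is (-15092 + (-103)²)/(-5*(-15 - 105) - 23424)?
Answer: 4483/22824 ≈ 0.19642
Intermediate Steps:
(-15092 + (-103)²)/(-5*(-15 - 105) - 23424) = (-15092 + 10609)/(-5*(-120) - 23424) = -4483/(600 - 23424) = -4483/(-22824) = -4483*(-1/22824) = 4483/22824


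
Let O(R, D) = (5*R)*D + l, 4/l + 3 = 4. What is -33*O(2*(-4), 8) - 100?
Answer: 10328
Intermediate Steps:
l = 4 (l = 4/(-3 + 4) = 4/1 = 4*1 = 4)
O(R, D) = 4 + 5*D*R (O(R, D) = (5*R)*D + 4 = 5*D*R + 4 = 4 + 5*D*R)
-33*O(2*(-4), 8) - 100 = -33*(4 + 5*8*(2*(-4))) - 100 = -33*(4 + 5*8*(-8)) - 100 = -33*(4 - 320) - 100 = -33*(-316) - 100 = 10428 - 100 = 10328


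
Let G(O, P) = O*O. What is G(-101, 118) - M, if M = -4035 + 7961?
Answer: 6275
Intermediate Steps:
G(O, P) = O²
M = 3926
G(-101, 118) - M = (-101)² - 1*3926 = 10201 - 3926 = 6275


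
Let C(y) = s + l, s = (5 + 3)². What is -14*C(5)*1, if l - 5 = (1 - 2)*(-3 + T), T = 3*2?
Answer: -924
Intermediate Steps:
T = 6
s = 64 (s = 8² = 64)
l = 2 (l = 5 + (1 - 2)*(-3 + 6) = 5 - 1*3 = 5 - 3 = 2)
C(y) = 66 (C(y) = 64 + 2 = 66)
-14*C(5)*1 = -14*66*1 = -924*1 = -924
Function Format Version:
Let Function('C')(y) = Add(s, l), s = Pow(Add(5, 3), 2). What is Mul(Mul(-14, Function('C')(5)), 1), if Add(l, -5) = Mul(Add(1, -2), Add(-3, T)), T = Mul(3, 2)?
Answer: -924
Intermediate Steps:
T = 6
s = 64 (s = Pow(8, 2) = 64)
l = 2 (l = Add(5, Mul(Add(1, -2), Add(-3, 6))) = Add(5, Mul(-1, 3)) = Add(5, -3) = 2)
Function('C')(y) = 66 (Function('C')(y) = Add(64, 2) = 66)
Mul(Mul(-14, Function('C')(5)), 1) = Mul(Mul(-14, 66), 1) = Mul(-924, 1) = -924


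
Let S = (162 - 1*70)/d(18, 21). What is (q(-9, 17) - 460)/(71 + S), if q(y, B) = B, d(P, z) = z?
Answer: -9303/1583 ≈ -5.8768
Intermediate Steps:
S = 92/21 (S = (162 - 1*70)/21 = (162 - 70)*(1/21) = 92*(1/21) = 92/21 ≈ 4.3810)
(q(-9, 17) - 460)/(71 + S) = (17 - 460)/(71 + 92/21) = -443/1583/21 = -443*21/1583 = -9303/1583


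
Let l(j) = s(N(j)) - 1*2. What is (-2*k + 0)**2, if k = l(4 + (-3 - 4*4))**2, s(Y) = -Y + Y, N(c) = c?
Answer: 64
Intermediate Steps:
s(Y) = 0
l(j) = -2 (l(j) = 0 - 1*2 = 0 - 2 = -2)
k = 4 (k = (-2)**2 = 4)
(-2*k + 0)**2 = (-2*4 + 0)**2 = (-8 + 0)**2 = (-8)**2 = 64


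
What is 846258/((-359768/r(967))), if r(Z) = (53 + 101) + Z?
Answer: -474327609/179884 ≈ -2636.9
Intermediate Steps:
r(Z) = 154 + Z
846258/((-359768/r(967))) = 846258/((-359768/(154 + 967))) = 846258/((-359768/1121)) = 846258/((-359768*1/1121)) = 846258/(-359768/1121) = 846258*(-1121/359768) = -474327609/179884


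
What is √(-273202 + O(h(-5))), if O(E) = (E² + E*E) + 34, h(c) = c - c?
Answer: 12*I*√1897 ≈ 522.65*I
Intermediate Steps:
h(c) = 0
O(E) = 34 + 2*E² (O(E) = (E² + E²) + 34 = 2*E² + 34 = 34 + 2*E²)
√(-273202 + O(h(-5))) = √(-273202 + (34 + 2*0²)) = √(-273202 + (34 + 2*0)) = √(-273202 + (34 + 0)) = √(-273202 + 34) = √(-273168) = 12*I*√1897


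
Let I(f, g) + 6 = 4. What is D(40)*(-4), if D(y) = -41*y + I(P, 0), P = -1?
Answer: 6568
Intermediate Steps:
I(f, g) = -2 (I(f, g) = -6 + 4 = -2)
D(y) = -2 - 41*y (D(y) = -41*y - 2 = -2 - 41*y)
D(40)*(-4) = (-2 - 41*40)*(-4) = (-2 - 1640)*(-4) = -1642*(-4) = 6568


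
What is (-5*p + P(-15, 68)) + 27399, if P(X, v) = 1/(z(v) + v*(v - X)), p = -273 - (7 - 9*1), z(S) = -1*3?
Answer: 162201315/5641 ≈ 28754.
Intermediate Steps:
z(S) = -3
p = -271 (p = -273 - (7 - 9) = -273 - 1*(-2) = -273 + 2 = -271)
P(X, v) = 1/(-3 + v*(v - X))
(-5*p + P(-15, 68)) + 27399 = (-5*(-271) + 1/(-3 + 68² - 1*(-15)*68)) + 27399 = (1355 + 1/(-3 + 4624 + 1020)) + 27399 = (1355 + 1/5641) + 27399 = 7643556/5641 + 27399 = 162201315/5641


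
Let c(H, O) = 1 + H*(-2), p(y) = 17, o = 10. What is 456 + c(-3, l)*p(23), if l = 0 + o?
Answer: 575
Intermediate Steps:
l = 10 (l = 0 + 10 = 10)
c(H, O) = 1 - 2*H
456 + c(-3, l)*p(23) = 456 + (1 - 2*(-3))*17 = 456 + (1 + 6)*17 = 456 + 7*17 = 456 + 119 = 575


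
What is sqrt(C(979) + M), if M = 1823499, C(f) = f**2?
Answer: 2*sqrt(695485) ≈ 1667.9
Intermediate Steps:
sqrt(C(979) + M) = sqrt(979**2 + 1823499) = sqrt(958441 + 1823499) = sqrt(2781940) = 2*sqrt(695485)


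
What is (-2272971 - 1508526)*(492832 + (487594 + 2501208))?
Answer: -13165788526098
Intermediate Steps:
(-2272971 - 1508526)*(492832 + (487594 + 2501208)) = -3781497*(492832 + 2988802) = -3781497*3481634 = -13165788526098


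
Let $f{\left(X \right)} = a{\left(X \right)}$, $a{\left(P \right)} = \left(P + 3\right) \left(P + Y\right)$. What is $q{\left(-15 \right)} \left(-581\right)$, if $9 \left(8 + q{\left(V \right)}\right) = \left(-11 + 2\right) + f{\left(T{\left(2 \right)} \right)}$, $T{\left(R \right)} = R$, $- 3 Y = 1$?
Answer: $\frac{126658}{27} \approx 4691.0$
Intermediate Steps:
$Y = - \frac{1}{3}$ ($Y = \left(- \frac{1}{3}\right) 1 = - \frac{1}{3} \approx -0.33333$)
$a{\left(P \right)} = \left(3 + P\right) \left(- \frac{1}{3} + P\right)$ ($a{\left(P \right)} = \left(P + 3\right) \left(P - \frac{1}{3}\right) = \left(3 + P\right) \left(- \frac{1}{3} + P\right)$)
$f{\left(X \right)} = -1 + X^{2} + \frac{8 X}{3}$
$q{\left(V \right)} = - \frac{218}{27}$ ($q{\left(V \right)} = -8 + \frac{\left(-11 + 2\right) + \left(-1 + 2^{2} + \frac{8}{3} \cdot 2\right)}{9} = -8 + \frac{-9 + \left(-1 + 4 + \frac{16}{3}\right)}{9} = -8 + \frac{-9 + \frac{25}{3}}{9} = -8 + \frac{1}{9} \left(- \frac{2}{3}\right) = -8 - \frac{2}{27} = - \frac{218}{27}$)
$q{\left(-15 \right)} \left(-581\right) = \left(- \frac{218}{27}\right) \left(-581\right) = \frac{126658}{27}$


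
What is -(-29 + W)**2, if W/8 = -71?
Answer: -356409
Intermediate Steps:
W = -568 (W = 8*(-71) = -568)
-(-29 + W)**2 = -(-29 - 568)**2 = -1*(-597)**2 = -1*356409 = -356409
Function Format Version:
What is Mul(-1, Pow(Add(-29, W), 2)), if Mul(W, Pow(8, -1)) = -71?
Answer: -356409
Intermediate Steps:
W = -568 (W = Mul(8, -71) = -568)
Mul(-1, Pow(Add(-29, W), 2)) = Mul(-1, Pow(Add(-29, -568), 2)) = Mul(-1, Pow(-597, 2)) = Mul(-1, 356409) = -356409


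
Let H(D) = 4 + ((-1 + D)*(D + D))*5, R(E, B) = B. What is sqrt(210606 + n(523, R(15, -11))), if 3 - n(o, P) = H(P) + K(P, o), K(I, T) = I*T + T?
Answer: 3*sqrt(23835) ≈ 463.16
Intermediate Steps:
H(D) = 4 + 10*D*(-1 + D) (H(D) = 4 + ((-1 + D)*(2*D))*5 = 4 + (2*D*(-1 + D))*5 = 4 + 10*D*(-1 + D))
K(I, T) = T + I*T
n(o, P) = -1 - 10*P**2 + 10*P - o*(1 + P) (n(o, P) = 3 - ((4 - 10*P + 10*P**2) + o*(1 + P)) = 3 - (4 - 10*P + 10*P**2 + o*(1 + P)) = 3 + (-4 - 10*P**2 + 10*P - o*(1 + P)) = -1 - 10*P**2 + 10*P - o*(1 + P))
sqrt(210606 + n(523, R(15, -11))) = sqrt(210606 + (-1 - 10*(-11)**2 + 10*(-11) - 1*523*(1 - 11))) = sqrt(210606 + (-1 - 10*121 - 110 - 1*523*(-10))) = sqrt(210606 + (-1 - 1210 - 110 + 5230)) = sqrt(210606 + 3909) = sqrt(214515) = 3*sqrt(23835)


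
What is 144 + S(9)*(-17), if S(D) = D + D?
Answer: -162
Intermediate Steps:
S(D) = 2*D
144 + S(9)*(-17) = 144 + (2*9)*(-17) = 144 + 18*(-17) = 144 - 306 = -162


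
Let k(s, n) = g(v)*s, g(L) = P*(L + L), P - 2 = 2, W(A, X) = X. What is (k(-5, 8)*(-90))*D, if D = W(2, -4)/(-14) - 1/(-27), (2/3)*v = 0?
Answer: 0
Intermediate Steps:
v = 0 (v = (3/2)*0 = 0)
P = 4 (P = 2 + 2 = 4)
g(L) = 8*L (g(L) = 4*(L + L) = 4*(2*L) = 8*L)
k(s, n) = 0 (k(s, n) = (8*0)*s = 0*s = 0)
D = 61/189 (D = -4/(-14) - 1/(-27) = -4*(-1/14) - 1*(-1/27) = 2/7 + 1/27 = 61/189 ≈ 0.32275)
(k(-5, 8)*(-90))*D = (0*(-90))*(61/189) = 0*(61/189) = 0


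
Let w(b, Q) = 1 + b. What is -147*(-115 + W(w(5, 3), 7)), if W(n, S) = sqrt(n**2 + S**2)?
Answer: 16905 - 147*sqrt(85) ≈ 15550.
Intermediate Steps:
W(n, S) = sqrt(S**2 + n**2)
-147*(-115 + W(w(5, 3), 7)) = -147*(-115 + sqrt(7**2 + (1 + 5)**2)) = -147*(-115 + sqrt(49 + 6**2)) = -147*(-115 + sqrt(49 + 36)) = -147*(-115 + sqrt(85)) = 16905 - 147*sqrt(85)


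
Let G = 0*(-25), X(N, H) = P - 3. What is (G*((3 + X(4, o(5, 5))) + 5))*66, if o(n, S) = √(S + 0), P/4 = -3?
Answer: 0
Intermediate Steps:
P = -12 (P = 4*(-3) = -12)
o(n, S) = √S
X(N, H) = -15 (X(N, H) = -12 - 3 = -15)
G = 0
(G*((3 + X(4, o(5, 5))) + 5))*66 = (0*((3 - 15) + 5))*66 = (0*(-12 + 5))*66 = (0*(-7))*66 = 0*66 = 0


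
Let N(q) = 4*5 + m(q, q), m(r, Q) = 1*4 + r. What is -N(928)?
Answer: -952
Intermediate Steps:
m(r, Q) = 4 + r
N(q) = 24 + q (N(q) = 4*5 + (4 + q) = 20 + (4 + q) = 24 + q)
-N(928) = -(24 + 928) = -1*952 = -952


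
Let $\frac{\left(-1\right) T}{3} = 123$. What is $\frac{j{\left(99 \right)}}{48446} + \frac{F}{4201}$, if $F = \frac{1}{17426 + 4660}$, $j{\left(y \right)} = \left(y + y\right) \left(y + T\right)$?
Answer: $- \frac{2480097210557}{2247489536778} \approx -1.1035$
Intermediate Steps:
$T = -369$ ($T = \left(-3\right) 123 = -369$)
$j{\left(y \right)} = 2 y \left(-369 + y\right)$ ($j{\left(y \right)} = \left(y + y\right) \left(y - 369\right) = 2 y \left(-369 + y\right)$)
$F = \frac{1}{22086} \approx 4.5278 \cdot 10^{-5}$
$\frac{j{\left(99 \right)}}{48446} + \frac{F}{4201} = \frac{2 \cdot 99 \left(-369 + 99\right)}{48446} + \frac{1}{22086 \cdot 4201} = 2 \cdot 99 \left(-270\right) \frac{1}{48446} + \frac{1}{22086} \cdot \frac{1}{4201} = \left(-53460\right) \frac{1}{48446} + \frac{1}{92783286} = - \frac{26730}{24223} + \frac{1}{92783286} = - \frac{2480097210557}{2247489536778}$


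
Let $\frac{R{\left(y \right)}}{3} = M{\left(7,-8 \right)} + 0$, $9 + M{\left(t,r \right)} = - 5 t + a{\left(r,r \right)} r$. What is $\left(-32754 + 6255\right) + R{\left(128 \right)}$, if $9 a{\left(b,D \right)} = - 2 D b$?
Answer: $- \frac{78869}{3} \approx -26290.0$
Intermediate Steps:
$a{\left(b,D \right)} = - \frac{2 D b}{9}$ ($a{\left(b,D \right)} = \frac{- 2 D b}{9} = \frac{\left(-2\right) D b}{9} = - \frac{2 D b}{9}$)
$M{\left(t,r \right)} = -9 - 5 t - \frac{2 r^{3}}{9}$ ($M{\left(t,r \right)} = -9 + \left(- 5 t + - \frac{2 r r}{9} r\right) = -9 + \left(- 5 t + - \frac{2 r^{2}}{9} r\right) = -9 - \left(5 t + \frac{2 r^{3}}{9}\right) = -9 - 5 t - \frac{2 r^{3}}{9}$)
$R{\left(y \right)} = \frac{628}{3}$ ($R{\left(y \right)} = 3 \left(\left(-9 - 35 - \frac{2 \left(-8\right)^{3}}{9}\right) + 0\right) = 3 \left(\left(-9 - 35 - - \frac{1024}{9}\right) + 0\right) = 3 \left(\left(-9 - 35 + \frac{1024}{9}\right) + 0\right) = 3 \left(\frac{628}{9} + 0\right) = 3 \cdot \frac{628}{9} = \frac{628}{3}$)
$\left(-32754 + 6255\right) + R{\left(128 \right)} = \left(-32754 + 6255\right) + \frac{628}{3} = -26499 + \frac{628}{3} = - \frac{78869}{3}$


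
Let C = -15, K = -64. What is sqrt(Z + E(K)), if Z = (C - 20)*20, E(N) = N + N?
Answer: 6*I*sqrt(23) ≈ 28.775*I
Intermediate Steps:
E(N) = 2*N
Z = -700 (Z = (-15 - 20)*20 = -35*20 = -700)
sqrt(Z + E(K)) = sqrt(-700 + 2*(-64)) = sqrt(-700 - 128) = sqrt(-828) = 6*I*sqrt(23)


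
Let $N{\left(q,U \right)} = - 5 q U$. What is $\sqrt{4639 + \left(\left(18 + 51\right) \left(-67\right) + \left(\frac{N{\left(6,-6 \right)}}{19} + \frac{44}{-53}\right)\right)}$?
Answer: $\frac{4 \sqrt{1561857}}{1007} \approx 4.9642$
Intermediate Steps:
$N{\left(q,U \right)} = - 5 U q$
$\sqrt{4639 + \left(\left(18 + 51\right) \left(-67\right) + \left(\frac{N{\left(6,-6 \right)}}{19} + \frac{44}{-53}\right)\right)} = \sqrt{4639 + \left(\left(18 + 51\right) \left(-67\right) + \left(\frac{\left(-5\right) \left(-6\right) 6}{19} + \frac{44}{-53}\right)\right)} = \sqrt{4639 + \left(69 \left(-67\right) + \left(180 \cdot \frac{1}{19} + 44 \left(- \frac{1}{53}\right)\right)\right)} = \sqrt{4639 + \left(-4623 + \left(\frac{180}{19} - \frac{44}{53}\right)\right)} = \sqrt{4639 + \left(-4623 + \frac{8704}{1007}\right)} = \sqrt{4639 - \frac{4646657}{1007}} = \sqrt{\frac{24816}{1007}} = \frac{4 \sqrt{1561857}}{1007}$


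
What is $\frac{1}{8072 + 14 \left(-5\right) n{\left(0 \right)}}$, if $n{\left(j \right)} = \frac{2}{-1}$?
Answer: $\frac{1}{8212} \approx 0.00012177$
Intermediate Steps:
$n{\left(j \right)} = -2$ ($n{\left(j \right)} = 2 \left(-1\right) = -2$)
$\frac{1}{8072 + 14 \left(-5\right) n{\left(0 \right)}} = \frac{1}{8072 + 14 \left(-5\right) \left(-2\right)} = \frac{1}{8072 - -140} = \frac{1}{8072 + 140} = \frac{1}{8212}$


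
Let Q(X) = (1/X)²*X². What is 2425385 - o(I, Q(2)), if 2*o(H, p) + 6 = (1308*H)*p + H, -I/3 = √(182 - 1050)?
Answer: 2425388 + 3927*I*√217 ≈ 2.4254e+6 + 57848.0*I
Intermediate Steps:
I = -6*I*√217 (I = -3*√(182 - 1050) = -6*I*√217 ≈ -88.385*I)
Q(X) = 1 (Q(X) = X²/X² = 1)
o(H, p) = -3 + H/2 + 654*H*p (o(H, p) = -3 + ((1308*H)*p + H)/2 = -3 + (1308*H*p + H)/2 = -3 + (H + 1308*H*p)/2 = -3 + (H/2 + 654*H*p) = -3 + H/2 + 654*H*p)
2425385 - o(I, Q(2)) = 2425385 - (-3 + (-6*I*√217)/2 + 654*(-6*I*√217)*1) = 2425385 - (-3 - 3*I*√217 - 3924*I*√217) = 2425385 - (-3 - 3927*I*√217) = 2425385 + (3 + 3927*I*√217) = 2425388 + 3927*I*√217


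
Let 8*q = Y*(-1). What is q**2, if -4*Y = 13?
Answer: 169/1024 ≈ 0.16504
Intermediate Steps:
Y = -13/4 (Y = -1/4*13 = -13/4 ≈ -3.2500)
q = 13/32 (q = (-13/4*(-1))/8 = (1/8)*(13/4) = 13/32 ≈ 0.40625)
q**2 = (13/32)**2 = 169/1024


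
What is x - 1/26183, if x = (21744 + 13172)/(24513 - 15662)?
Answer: 914196777/231745733 ≈ 3.9448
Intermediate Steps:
x = 34916/8851 ≈ 3.9449
x - 1/26183 = 34916/8851 - 1/26183 = 914196777/231745733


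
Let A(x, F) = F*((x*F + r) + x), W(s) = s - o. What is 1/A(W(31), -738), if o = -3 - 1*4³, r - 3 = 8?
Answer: 1/53294670 ≈ 1.8764e-8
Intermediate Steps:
r = 11 (r = 3 + 8 = 11)
o = -67 (o = -3 - 1*64 = -3 - 64 = -67)
W(s) = 67 + s (W(s) = s - 1*(-67) = s + 67 = 67 + s)
A(x, F) = F*(11 + x + F*x) (A(x, F) = F*((x*F + 11) + x) = F*((F*x + 11) + x) = F*((11 + F*x) + x) = F*(11 + x + F*x))
1/A(W(31), -738) = 1/(-738*(11 + (67 + 31) - 738*(67 + 31))) = 1/(-738*(11 + 98 - 738*98)) = 1/(-738*(11 + 98 - 72324)) = 1/(-738*(-72215)) = 1/53294670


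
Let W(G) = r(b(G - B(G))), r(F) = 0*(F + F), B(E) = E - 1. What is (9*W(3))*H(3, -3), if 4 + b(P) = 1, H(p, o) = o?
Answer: 0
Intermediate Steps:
B(E) = -1 + E
b(P) = -3 (b(P) = -4 + 1 = -3)
r(F) = 0 (r(F) = 0*(2*F) = 0)
W(G) = 0
(9*W(3))*H(3, -3) = (9*0)*(-3) = 0*(-3) = 0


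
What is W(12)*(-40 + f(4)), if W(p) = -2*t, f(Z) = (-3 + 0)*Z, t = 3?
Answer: 312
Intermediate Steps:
f(Z) = -3*Z
W(p) = -6 (W(p) = -2*3 = -6)
W(12)*(-40 + f(4)) = -6*(-40 - 3*4) = -6*(-40 - 12) = -6*(-52) = 312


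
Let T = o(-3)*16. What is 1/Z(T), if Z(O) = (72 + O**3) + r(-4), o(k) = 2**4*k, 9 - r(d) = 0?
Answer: -1/452984751 ≈ -2.2076e-9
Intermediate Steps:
r(d) = 9 (r(d) = 9 - 1*0 = 9 + 0 = 9)
o(k) = 16*k
T = -768 (T = (16*(-3))*16 = -48*16 = -768)
Z(O) = 81 + O**3 (Z(O) = (72 + O**3) + 9 = 81 + O**3)
1/Z(T) = 1/(81 + (-768)**3) = 1/(81 - 452984832) = 1/(-452984751) = -1/452984751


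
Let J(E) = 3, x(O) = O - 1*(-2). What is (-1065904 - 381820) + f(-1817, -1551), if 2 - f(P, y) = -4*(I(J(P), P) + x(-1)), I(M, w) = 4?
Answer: -1447702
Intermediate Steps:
x(O) = 2 + O (x(O) = O + 2 = 2 + O)
f(P, y) = 22 (f(P, y) = 2 - (-4)*(4 + (2 - 1)) = 2 - (-4)*(4 + 1) = 2 - (-4)*5 = 2 - 1*(-20) = 2 + 20 = 22)
(-1065904 - 381820) + f(-1817, -1551) = (-1065904 - 381820) + 22 = -1447724 + 22 = -1447702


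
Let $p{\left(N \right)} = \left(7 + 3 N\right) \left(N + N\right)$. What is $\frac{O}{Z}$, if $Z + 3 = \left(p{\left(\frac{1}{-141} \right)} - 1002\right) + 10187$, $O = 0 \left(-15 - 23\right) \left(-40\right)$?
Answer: $0$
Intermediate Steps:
$p{\left(N \right)} = 2 N \left(7 + 3 N\right)$ ($p{\left(N \right)} = \left(7 + 3 N\right) 2 N = 2 N \left(7 + 3 N\right)$)
$O = 0$ ($O = 0 \left(-15 - 23\right) \left(-40\right) = 0 \left(-38\right) \left(-40\right) = 0 \left(-40\right) = 0$)
$Z = \frac{60848458}{6627}$ ($Z = -3 + \left(\left(\frac{2 \left(7 + \frac{3}{-141}\right)}{-141} - 1002\right) + 10187\right) = -3 + \left(\left(2 \left(- \frac{1}{141}\right) \left(7 + 3 \left(- \frac{1}{141}\right)\right) - 1002\right) + 10187\right) = -3 + \left(\left(2 \left(- \frac{1}{141}\right) \left(7 - \frac{1}{47}\right) - 1002\right) + 10187\right) = -3 + \left(\left(2 \left(- \frac{1}{141}\right) \frac{328}{47} - 1002\right) + 10187\right) = -3 + \left(\left(- \frac{656}{6627} - 1002\right) + 10187\right) = -3 + \left(- \frac{6640910}{6627} + 10187\right) = -3 + \frac{60868339}{6627} = \frac{60848458}{6627} \approx 9181.9$)
$\frac{O}{Z} = \frac{0}{\frac{60848458}{6627}} = 0 \cdot \frac{6627}{60848458} = 0$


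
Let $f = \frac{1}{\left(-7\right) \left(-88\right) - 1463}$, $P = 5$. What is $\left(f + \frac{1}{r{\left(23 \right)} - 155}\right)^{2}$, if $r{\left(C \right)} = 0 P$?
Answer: $\frac{1004004}{17235751225} \approx 5.8251 \cdot 10^{-5}$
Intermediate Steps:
$r{\left(C \right)} = 0$ ($r{\left(C \right)} = 0 \cdot 5 = 0$)
$f = - \frac{1}{847}$ ($f = \frac{1}{616 - 1463} = \frac{1}{-847} = - \frac{1}{847} \approx -0.0011806$)
$\left(f + \frac{1}{r{\left(23 \right)} - 155}\right)^{2} = \left(- \frac{1}{847} + \frac{1}{0 - 155}\right)^{2} = \left(- \frac{1}{847} + \frac{1}{-155}\right)^{2} = \left(- \frac{1}{847} - \frac{1}{155}\right)^{2} = \left(- \frac{1002}{131285}\right)^{2} = \frac{1004004}{17235751225}$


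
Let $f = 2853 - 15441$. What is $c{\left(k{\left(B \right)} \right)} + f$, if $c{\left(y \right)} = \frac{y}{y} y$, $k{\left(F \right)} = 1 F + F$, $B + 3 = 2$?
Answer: $-12590$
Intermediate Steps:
$B = -1$ ($B = -3 + 2 = -1$)
$f = -12588$
$k{\left(F \right)} = 2 F$ ($k{\left(F \right)} = F + F = 2 F$)
$c{\left(y \right)} = y$ ($c{\left(y \right)} = 1 y = y$)
$c{\left(k{\left(B \right)} \right)} + f = 2 \left(-1\right) - 12588 = -2 - 12588 = -12590$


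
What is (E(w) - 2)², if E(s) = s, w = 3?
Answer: 1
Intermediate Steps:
(E(w) - 2)² = (3 - 2)² = 1² = 1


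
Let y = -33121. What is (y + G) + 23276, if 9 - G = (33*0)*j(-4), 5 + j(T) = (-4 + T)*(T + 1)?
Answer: -9836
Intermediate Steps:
j(T) = -5 + (1 + T)*(-4 + T) (j(T) = -5 + (-4 + T)*(T + 1) = -5 + (-4 + T)*(1 + T) = -5 + (1 + T)*(-4 + T))
G = 9 (G = 9 - 33*0*(-9 + (-4)**2 - 3*(-4)) = 9 - 0*(-9 + 16 + 12) = 9 - 0*19 = 9 - 1*0 = 9 + 0 = 9)
(y + G) + 23276 = (-33121 + 9) + 23276 = -33112 + 23276 = -9836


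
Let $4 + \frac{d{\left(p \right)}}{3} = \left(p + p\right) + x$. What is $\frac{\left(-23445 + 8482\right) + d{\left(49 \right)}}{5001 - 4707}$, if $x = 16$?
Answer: $- \frac{14633}{294} \approx -49.772$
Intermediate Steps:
$d{\left(p \right)} = 36 + 6 p$ ($d{\left(p \right)} = -12 + 3 \left(\left(p + p\right) + 16\right) = -12 + 3 \left(2 p + 16\right) = -12 + 3 \left(16 + 2 p\right) = -12 + \left(48 + 6 p\right) = 36 + 6 p$)
$\frac{\left(-23445 + 8482\right) + d{\left(49 \right)}}{5001 - 4707} = \frac{\left(-23445 + 8482\right) + \left(36 + 6 \cdot 49\right)}{5001 - 4707} = \frac{-14963 + \left(36 + 294\right)}{294} = \left(-14963 + 330\right) \frac{1}{294} = \left(-14633\right) \frac{1}{294} = - \frac{14633}{294}$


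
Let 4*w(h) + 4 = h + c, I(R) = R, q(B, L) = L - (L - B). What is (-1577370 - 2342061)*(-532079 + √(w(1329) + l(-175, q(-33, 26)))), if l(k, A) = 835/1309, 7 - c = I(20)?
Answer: 2085446927049 - 3919431*√563114783/1309 ≈ 2.0854e+12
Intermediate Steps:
q(B, L) = B (q(B, L) = L + (B - L) = B)
c = -13 (c = 7 - 1*20 = 7 - 20 = -13)
l(k, A) = 835/1309 (l(k, A) = 835*(1/1309) = 835/1309)
w(h) = -17/4 + h/4 (w(h) = -1 + (h - 13)/4 = -1 + (-13 + h)/4 = -1 + (-13/4 + h/4) = -17/4 + h/4)
(-1577370 - 2342061)*(-532079 + √(w(1329) + l(-175, q(-33, 26)))) = (-1577370 - 2342061)*(-532079 + √((-17/4 + (¼)*1329) + 835/1309)) = -3919431*(-532079 + √((-17/4 + 1329/4) + 835/1309)) = -3919431*(-532079 + √(328 + 835/1309)) = -3919431*(-532079 + √(430187/1309)) = -3919431*(-532079 + √563114783/1309) = 2085446927049 - 3919431*√563114783/1309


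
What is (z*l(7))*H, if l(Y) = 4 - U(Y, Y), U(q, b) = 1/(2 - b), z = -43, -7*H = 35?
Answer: 903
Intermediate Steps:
H = -5 (H = -⅐*35 = -5)
l(Y) = 4 + 1/(-2 + Y) (l(Y) = 4 - (-1)/(-2 + Y) = 4 + 1/(-2 + Y))
(z*l(7))*H = -43*(-7 + 4*7)/(-2 + 7)*(-5) = -43*(-7 + 28)/5*(-5) = -43*21/5*(-5) = -903/5*(-5) = 903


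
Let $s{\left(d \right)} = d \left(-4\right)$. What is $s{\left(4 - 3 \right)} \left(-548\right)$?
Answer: $2192$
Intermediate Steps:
$s{\left(d \right)} = - 4 d$
$s{\left(4 - 3 \right)} \left(-548\right) = - 4 \left(4 - 3\right) \left(-548\right) = \left(-4\right) 1 \left(-548\right) = \left(-4\right) \left(-548\right) = 2192$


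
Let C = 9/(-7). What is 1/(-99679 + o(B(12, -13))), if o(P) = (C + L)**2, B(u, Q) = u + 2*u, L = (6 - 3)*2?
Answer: -49/4883182 ≈ -1.0034e-5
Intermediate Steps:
C = -9/7 (C = 9*(-1/7) = -9/7 ≈ -1.2857)
L = 6 (L = 3*2 = 6)
B(u, Q) = 3*u
o(P) = 1089/49 (o(P) = (-9/7 + 6)**2 = (33/7)**2 = 1089/49)
1/(-99679 + o(B(12, -13))) = 1/(-99679 + 1089/49) = 1/(-4883182/49) = -49/4883182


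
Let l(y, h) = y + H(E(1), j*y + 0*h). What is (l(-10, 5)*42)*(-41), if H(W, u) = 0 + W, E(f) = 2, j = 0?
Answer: 13776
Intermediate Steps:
H(W, u) = W
l(y, h) = 2 + y (l(y, h) = y + 2 = 2 + y)
(l(-10, 5)*42)*(-41) = ((2 - 10)*42)*(-41) = -8*42*(-41) = -336*(-41) = 13776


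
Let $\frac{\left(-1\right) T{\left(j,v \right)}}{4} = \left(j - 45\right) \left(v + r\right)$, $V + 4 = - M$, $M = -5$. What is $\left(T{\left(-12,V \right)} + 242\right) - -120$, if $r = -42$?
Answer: $-8986$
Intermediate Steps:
$V = 1$ ($V = -4 - -5 = -4 + 5 = 1$)
$T{\left(j,v \right)} = - 4 \left(-45 + j\right) \left(-42 + v\right)$ ($T{\left(j,v \right)} = - 4 \left(j - 45\right) \left(v - 42\right) = - 4 \left(-45 + j\right) \left(-42 + v\right)$)
$\left(T{\left(-12,V \right)} + 242\right) - -120 = \left(\left(-7560 + 168 \left(-12\right) + 180 \cdot 1 - \left(-48\right) 1\right) + 242\right) - -120 = \left(\left(-7560 - 2016 + 180 + 48\right) + 242\right) + \left(-905 + 1025\right) = \left(-9348 + 242\right) + 120 = -9106 + 120 = -8986$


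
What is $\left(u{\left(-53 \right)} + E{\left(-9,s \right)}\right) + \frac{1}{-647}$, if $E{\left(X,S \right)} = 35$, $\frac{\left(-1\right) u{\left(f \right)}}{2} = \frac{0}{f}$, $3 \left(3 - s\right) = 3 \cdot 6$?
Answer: $\frac{22644}{647} \approx 34.998$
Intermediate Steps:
$s = -3$ ($s = 3 - \frac{3 \cdot 6}{3} = 3 - 6 = -3$)
$u{\left(f \right)} = 0$ ($u{\left(f \right)} = - 2 \frac{0}{f} = \left(-2\right) 0 = 0$)
$\left(u{\left(-53 \right)} + E{\left(-9,s \right)}\right) + \frac{1}{-647} = \left(0 + 35\right) + \frac{1}{-647} = 35 - \frac{1}{647} = \frac{22644}{647}$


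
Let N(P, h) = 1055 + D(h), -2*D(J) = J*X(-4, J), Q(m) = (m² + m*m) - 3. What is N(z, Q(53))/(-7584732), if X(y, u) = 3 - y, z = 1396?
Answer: 37195/15169464 ≈ 0.0024520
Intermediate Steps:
Q(m) = -3 + 2*m² (Q(m) = (m² + m²) - 3 = 2*m² - 3 = -3 + 2*m²)
D(J) = -7*J/2 (D(J) = -J*(3 - 1*(-4))/2 = -J*(3 + 4)/2 = -J*7/2 = -7*J/2)
N(P, h) = 1055 - 7*h/2
N(z, Q(53))/(-7584732) = (1055 - 7*(-3 + 2*53²)/2)/(-7584732) = (1055 - 7*(-3 + 2*2809)/2)*(-1/7584732) = (1055 - 7*(-3 + 5618)/2)*(-1/7584732) = (1055 - 7/2*5615)*(-1/7584732) = (1055 - 39305/2)*(-1/7584732) = -37195/2*(-1/7584732) = 37195/15169464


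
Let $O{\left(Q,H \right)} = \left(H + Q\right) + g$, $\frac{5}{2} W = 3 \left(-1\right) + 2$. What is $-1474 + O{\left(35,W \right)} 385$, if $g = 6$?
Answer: $14157$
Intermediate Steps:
$W = - \frac{2}{5}$ ($W = \frac{2 \left(3 \left(-1\right) + 2\right)}{5} = \frac{2 \left(-3 + 2\right)}{5} = \frac{2}{5} \left(-1\right) = - \frac{2}{5} \approx -0.4$)
$O{\left(Q,H \right)} = 6 + H + Q$ ($O{\left(Q,H \right)} = \left(H + Q\right) + 6 = 6 + H + Q$)
$-1474 + O{\left(35,W \right)} 385 = -1474 + \left(6 - \frac{2}{5} + 35\right) 385 = -1474 + \frac{203}{5} \cdot 385 = -1474 + 15631 = 14157$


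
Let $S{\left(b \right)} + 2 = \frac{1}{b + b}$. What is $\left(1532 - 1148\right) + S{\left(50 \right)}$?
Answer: $\frac{38201}{100} \approx 382.01$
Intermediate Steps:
$S{\left(b \right)} = -2 + \frac{1}{2 b}$ ($S{\left(b \right)} = -2 + \frac{1}{b + b} = -2 + \frac{1}{2 b}$)
$\left(1532 - 1148\right) + S{\left(50 \right)} = \left(1532 - 1148\right) - \left(2 - \frac{1}{2 \cdot 50}\right) = 384 + \left(-2 + \frac{1}{2} \cdot \frac{1}{50}\right) = 384 + \left(-2 + \frac{1}{100}\right) = 384 - \frac{199}{100} = \frac{38201}{100}$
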